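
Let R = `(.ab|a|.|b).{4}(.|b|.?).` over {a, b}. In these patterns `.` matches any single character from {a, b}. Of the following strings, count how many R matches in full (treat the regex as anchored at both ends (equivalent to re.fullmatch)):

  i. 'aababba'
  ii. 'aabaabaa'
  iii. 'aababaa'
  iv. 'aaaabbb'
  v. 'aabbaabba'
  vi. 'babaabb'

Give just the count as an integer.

6

i. 'aababba' → match
ii. 'aabaabaa' → match
iii. 'aababaa' → match
iv. 'aaaabbb' → match
v. 'aabbaabba' → match
vi. 'babaabb' → match
Total matched: 6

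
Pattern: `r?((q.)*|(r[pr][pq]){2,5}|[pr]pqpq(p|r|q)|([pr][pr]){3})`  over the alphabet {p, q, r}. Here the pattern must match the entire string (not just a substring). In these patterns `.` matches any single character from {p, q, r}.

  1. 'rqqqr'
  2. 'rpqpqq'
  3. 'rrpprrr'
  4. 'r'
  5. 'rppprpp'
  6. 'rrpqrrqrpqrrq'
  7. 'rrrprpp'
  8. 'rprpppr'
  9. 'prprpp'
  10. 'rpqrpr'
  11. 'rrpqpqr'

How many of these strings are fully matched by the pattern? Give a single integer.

1 → match
2 → match
3 → match
4 → match
5 → match
6 → match
7 → match
8 → match
9 → match
10 → no match
11 → match
Total matched: 10

10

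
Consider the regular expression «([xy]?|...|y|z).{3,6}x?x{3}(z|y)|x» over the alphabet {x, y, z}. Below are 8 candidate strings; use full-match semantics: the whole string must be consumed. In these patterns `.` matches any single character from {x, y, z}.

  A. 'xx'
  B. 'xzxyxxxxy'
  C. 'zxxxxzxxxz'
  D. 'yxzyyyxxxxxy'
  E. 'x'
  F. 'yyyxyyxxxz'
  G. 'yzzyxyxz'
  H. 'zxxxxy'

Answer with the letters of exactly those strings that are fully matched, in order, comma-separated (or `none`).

B, C, D, E, F

A → no match
B → match
C → match
D → match
E → match
F → match
G → no match
H → no match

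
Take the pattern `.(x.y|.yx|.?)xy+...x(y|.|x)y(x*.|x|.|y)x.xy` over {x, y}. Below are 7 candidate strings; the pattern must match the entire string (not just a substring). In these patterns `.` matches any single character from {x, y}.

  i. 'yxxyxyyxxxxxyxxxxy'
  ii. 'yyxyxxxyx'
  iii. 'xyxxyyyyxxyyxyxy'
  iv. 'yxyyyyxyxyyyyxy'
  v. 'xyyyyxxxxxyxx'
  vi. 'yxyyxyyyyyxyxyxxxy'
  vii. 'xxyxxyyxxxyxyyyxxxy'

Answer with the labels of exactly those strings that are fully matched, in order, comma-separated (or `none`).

i

i → match
ii → no match — must end with 'xy'
iii → no match
iv → no match
v → no match — must end with 'xy'
vi → no match
vii → no match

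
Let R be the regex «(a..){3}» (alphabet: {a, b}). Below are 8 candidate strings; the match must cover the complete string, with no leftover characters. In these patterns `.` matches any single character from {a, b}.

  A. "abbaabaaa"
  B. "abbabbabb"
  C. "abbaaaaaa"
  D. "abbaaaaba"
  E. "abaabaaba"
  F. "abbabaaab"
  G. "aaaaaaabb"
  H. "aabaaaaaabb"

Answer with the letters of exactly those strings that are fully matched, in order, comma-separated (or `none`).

A. "abbaabaaa" → match
B. "abbabbabb" → match
C. "abbaaaaaa" → match
D. "abbaaaaba" → match
E. "abaabaaba" → match
F. "abbabaaab" → match
G. "aaaaaaabb" → match
H. "aabaaaaaabb" → no match

A, B, C, D, E, F, G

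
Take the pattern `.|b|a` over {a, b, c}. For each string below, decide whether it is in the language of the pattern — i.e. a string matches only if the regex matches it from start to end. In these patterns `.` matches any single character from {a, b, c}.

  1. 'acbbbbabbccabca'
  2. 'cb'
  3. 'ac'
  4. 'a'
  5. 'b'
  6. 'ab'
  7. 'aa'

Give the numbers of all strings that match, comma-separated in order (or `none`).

1 → no match
2. 'cb' → no match
3. 'ac' → no match
4. 'a' → match
5. 'b' → match
6. 'ab' → no match
7. 'aa' → no match

4, 5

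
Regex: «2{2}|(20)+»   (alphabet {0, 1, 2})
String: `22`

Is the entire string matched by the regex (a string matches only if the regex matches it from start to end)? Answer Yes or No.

Yes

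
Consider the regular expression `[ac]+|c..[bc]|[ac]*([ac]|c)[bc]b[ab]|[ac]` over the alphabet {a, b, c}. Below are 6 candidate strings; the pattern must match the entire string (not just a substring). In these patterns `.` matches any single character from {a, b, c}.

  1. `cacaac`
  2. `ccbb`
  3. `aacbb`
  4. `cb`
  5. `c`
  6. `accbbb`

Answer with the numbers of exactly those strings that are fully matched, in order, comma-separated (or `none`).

1, 2, 3, 5, 6

1 → match
2 → match
3 → match
4 → no match
5 → match
6 → match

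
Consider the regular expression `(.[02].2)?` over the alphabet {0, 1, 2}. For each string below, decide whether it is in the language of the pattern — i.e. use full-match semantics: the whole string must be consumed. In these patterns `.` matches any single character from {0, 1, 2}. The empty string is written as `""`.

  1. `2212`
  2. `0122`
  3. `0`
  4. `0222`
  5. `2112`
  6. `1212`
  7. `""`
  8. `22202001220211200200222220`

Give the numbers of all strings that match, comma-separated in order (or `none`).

1, 4, 6, 7

1 → match
2 → no match
3 → no match
4 → match
5 → no match
6 → match
7 → match
8 → no match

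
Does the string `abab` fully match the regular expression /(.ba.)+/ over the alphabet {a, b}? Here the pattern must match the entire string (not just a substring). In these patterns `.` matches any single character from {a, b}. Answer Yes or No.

Yes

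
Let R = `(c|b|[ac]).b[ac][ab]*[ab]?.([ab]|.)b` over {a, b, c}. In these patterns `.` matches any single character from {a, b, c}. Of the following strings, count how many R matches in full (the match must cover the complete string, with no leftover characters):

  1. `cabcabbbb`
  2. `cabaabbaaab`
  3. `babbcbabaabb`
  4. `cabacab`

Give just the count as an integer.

1 → match
2 → match
3 → no match
4 → match
Total matched: 3

3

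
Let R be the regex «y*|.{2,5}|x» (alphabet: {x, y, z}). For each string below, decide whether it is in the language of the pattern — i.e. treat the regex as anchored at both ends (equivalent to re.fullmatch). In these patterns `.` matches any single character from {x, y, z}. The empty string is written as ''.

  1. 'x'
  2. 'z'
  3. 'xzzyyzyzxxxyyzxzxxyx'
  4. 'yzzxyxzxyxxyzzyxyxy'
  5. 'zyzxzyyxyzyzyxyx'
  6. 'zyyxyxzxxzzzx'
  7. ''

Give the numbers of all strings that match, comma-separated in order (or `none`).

1, 7

1. 'x' → match
2. 'z' → no match
3 → no match
4 → no match
5 → no match
6 → no match
7. '' → match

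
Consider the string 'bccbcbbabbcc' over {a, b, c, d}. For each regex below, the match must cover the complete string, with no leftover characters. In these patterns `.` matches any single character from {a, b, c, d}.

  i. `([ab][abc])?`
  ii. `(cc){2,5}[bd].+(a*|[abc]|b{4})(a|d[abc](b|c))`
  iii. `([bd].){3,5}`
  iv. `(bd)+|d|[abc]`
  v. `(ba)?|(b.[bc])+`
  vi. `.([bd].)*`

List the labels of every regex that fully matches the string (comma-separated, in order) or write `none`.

v

i → no match
ii → no match — must start with 'cc'
iii → no match
iv → no match
v → match
vi → no match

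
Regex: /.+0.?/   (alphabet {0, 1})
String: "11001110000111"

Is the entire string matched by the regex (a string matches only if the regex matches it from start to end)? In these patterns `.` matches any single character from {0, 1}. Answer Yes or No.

No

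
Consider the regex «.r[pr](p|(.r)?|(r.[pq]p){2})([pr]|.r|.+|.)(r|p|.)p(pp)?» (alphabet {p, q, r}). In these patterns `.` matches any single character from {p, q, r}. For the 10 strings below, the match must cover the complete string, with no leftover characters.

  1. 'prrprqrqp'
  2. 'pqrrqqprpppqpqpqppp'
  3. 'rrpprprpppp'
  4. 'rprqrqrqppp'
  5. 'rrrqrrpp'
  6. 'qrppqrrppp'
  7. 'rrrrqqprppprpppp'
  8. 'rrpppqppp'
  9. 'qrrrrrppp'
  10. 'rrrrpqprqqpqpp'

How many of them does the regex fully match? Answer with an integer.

1 → match
2 → no match
3 → match
4 → no match
5 → match
6 → match
7 → match
8 → match
9 → match
10 → match
Total matched: 8

8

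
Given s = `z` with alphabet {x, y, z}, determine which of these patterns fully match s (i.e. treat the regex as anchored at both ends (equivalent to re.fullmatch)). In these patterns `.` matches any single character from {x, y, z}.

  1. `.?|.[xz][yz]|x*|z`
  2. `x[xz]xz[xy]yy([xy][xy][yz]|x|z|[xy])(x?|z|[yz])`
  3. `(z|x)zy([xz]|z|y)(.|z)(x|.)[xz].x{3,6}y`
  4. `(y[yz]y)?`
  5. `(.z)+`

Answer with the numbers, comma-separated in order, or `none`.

1 → match
2 → no match — must start with `x`
3 → no match — must end with `xy`
4 → no match
5 → no match

1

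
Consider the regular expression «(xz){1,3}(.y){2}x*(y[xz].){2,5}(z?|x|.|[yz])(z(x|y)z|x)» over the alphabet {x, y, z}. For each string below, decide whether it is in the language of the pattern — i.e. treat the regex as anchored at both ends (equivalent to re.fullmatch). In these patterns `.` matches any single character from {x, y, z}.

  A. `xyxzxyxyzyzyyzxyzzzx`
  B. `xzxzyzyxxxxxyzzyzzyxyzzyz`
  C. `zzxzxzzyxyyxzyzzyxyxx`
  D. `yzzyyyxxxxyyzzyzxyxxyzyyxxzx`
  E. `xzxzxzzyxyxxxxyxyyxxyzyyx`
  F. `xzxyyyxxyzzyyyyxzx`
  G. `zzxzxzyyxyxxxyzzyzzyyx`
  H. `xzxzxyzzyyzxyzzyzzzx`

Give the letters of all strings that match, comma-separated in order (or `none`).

A → no match — must start with `xz`
B → no match
C → no match — must start with `xz`
D → no match — must start with `xz`
E → match
F → no match
G → no match — must start with `xz`
H → no match

E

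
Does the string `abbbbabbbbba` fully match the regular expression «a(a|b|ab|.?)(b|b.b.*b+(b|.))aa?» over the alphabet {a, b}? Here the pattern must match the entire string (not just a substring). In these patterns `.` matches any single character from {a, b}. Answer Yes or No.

Yes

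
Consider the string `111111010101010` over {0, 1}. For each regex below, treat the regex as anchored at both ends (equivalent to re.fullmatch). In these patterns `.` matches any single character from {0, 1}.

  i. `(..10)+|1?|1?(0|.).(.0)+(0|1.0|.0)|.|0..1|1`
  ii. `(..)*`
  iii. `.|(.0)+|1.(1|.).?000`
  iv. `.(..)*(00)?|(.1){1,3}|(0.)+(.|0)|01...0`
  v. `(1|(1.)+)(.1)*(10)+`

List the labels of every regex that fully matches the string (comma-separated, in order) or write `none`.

iv, v

i → no match
ii → no match
iii → no match
iv → match
v → match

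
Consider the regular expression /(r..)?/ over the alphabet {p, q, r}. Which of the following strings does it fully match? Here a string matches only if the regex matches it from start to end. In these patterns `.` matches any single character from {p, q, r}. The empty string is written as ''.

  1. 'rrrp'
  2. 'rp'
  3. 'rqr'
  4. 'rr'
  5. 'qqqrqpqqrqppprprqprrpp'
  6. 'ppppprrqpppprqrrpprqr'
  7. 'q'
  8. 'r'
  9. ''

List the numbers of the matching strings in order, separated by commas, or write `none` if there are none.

3, 9

1 → no match
2 → no match
3 → match
4 → no match
5 → no match
6 → no match
7 → no match
8 → no match
9 → match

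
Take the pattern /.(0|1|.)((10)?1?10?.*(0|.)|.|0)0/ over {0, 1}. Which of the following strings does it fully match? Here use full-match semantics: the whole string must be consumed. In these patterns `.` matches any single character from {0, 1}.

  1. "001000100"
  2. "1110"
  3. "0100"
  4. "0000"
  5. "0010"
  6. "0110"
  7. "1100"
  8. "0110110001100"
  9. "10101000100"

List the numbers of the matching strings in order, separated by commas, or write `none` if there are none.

1. "001000100" → match
2. "1110" → match
3. "0100" → match
4. "0000" → match
5. "0010" → match
6. "0110" → match
7. "1100" → match
8 → match
9. "10101000100" → match

1, 2, 3, 4, 5, 6, 7, 8, 9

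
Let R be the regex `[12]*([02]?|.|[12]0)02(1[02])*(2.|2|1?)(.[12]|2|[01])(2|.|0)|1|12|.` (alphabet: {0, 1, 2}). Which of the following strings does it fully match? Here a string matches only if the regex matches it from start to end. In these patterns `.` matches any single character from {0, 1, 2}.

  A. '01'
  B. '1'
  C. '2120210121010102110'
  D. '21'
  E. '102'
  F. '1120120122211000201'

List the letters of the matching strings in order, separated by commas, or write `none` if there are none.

B, C

A → no match
B → match
C → match
D → no match
E → no match
F → no match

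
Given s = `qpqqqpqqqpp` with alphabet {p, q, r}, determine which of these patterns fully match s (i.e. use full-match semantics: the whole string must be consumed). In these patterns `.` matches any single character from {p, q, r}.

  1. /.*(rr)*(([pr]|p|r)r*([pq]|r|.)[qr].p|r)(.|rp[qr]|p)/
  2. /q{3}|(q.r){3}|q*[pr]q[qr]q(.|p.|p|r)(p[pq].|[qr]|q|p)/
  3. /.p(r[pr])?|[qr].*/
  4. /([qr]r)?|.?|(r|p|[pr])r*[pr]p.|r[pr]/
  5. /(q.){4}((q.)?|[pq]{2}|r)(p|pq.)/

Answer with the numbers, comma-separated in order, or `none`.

1 → match
2 → no match
3 → match
4 → no match
5 → match

1, 3, 5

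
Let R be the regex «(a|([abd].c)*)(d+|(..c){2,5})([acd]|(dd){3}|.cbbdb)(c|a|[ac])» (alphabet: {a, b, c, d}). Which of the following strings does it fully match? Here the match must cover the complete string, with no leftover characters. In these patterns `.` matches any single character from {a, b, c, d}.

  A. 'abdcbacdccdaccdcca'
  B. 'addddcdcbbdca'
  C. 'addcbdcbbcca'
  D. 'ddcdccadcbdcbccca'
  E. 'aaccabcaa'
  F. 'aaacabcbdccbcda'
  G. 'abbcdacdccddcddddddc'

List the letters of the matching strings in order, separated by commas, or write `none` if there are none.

A, C, D, E, F, G

A → match
B → no match
C. 'addcbdcbbcca' → match
D → match
E. 'aaccabcaa' → match
F → match
G → match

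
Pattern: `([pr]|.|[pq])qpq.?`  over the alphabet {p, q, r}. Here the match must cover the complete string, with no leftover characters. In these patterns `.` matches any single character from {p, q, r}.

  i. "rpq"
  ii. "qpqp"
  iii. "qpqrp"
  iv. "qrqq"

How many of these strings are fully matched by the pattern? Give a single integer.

0

i → no match
ii → no match
iii → no match
iv → no match
Total matched: 0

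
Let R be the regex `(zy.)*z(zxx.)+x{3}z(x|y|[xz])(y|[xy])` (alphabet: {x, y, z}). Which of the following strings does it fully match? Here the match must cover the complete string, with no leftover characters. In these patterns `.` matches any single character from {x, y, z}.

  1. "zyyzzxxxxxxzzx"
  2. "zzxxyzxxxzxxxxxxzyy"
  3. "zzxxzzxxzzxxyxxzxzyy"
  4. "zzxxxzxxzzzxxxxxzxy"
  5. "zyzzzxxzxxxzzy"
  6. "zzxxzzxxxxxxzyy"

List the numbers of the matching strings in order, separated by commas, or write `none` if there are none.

1 → match
2 → match
3 → no match
4 → no match
5 → match
6 → match

1, 2, 5, 6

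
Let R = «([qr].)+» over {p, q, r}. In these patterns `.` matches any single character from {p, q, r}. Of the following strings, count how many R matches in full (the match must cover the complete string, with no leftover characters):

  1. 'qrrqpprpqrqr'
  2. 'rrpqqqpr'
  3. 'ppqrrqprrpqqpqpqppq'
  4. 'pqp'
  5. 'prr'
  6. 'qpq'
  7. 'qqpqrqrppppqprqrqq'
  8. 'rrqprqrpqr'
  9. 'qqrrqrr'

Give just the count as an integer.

1

1 → no match
2 → no match
3 → no match
4 → no match
5 → no match
6 → no match
7 → no match
8 → match
9 → no match
Total matched: 1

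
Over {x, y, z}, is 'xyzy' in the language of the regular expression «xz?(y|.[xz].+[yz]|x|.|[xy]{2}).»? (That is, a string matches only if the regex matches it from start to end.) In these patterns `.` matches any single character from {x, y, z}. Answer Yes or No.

No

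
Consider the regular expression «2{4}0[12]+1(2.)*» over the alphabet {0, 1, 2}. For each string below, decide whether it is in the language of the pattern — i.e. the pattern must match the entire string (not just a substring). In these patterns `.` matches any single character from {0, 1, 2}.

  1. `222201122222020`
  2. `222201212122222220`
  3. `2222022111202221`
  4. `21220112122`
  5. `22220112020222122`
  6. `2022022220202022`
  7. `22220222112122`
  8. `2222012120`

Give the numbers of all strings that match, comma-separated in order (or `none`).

1 → match
2 → match
3 → match
4. `21220112122` → no match
5 → match
6 → no match
7 → match
8. `2222012120` → match

1, 2, 3, 5, 7, 8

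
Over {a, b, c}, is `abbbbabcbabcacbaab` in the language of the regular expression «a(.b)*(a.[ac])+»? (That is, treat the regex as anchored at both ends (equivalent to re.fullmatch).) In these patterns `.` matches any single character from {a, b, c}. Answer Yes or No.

No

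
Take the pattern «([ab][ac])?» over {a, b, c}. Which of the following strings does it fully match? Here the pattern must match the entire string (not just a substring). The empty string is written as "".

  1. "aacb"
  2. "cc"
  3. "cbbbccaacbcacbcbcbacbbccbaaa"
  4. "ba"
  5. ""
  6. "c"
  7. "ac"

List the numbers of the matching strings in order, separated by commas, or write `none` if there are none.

4, 5, 7

1 → no match
2 → no match
3 → no match
4 → match
5 → match
6 → no match
7 → match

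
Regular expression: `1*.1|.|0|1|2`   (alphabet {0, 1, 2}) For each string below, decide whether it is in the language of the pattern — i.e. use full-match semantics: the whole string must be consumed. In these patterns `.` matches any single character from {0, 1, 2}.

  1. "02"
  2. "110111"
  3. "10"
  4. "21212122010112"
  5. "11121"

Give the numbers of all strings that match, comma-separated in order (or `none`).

5

1. "02" → no match
2. "110111" → no match
3. "10" → no match
4 → no match
5. "11121" → match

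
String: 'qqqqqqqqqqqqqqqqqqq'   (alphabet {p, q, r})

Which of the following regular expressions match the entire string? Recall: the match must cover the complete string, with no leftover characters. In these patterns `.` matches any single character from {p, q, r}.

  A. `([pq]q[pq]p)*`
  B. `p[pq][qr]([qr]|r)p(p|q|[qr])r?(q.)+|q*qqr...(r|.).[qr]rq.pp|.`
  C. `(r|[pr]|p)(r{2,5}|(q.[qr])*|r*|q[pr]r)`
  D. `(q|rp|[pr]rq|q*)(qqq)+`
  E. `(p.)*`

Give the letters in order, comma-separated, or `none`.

A → no match
B → no match
C → no match
D → match
E → no match

D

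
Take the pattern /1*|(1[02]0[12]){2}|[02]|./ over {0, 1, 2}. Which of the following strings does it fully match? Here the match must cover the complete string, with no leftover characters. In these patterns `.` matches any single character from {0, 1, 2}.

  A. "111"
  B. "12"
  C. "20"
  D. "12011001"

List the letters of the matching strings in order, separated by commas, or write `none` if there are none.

A. "111" → match
B. "12" → no match
C. "20" → no match
D. "12011001" → match

A, D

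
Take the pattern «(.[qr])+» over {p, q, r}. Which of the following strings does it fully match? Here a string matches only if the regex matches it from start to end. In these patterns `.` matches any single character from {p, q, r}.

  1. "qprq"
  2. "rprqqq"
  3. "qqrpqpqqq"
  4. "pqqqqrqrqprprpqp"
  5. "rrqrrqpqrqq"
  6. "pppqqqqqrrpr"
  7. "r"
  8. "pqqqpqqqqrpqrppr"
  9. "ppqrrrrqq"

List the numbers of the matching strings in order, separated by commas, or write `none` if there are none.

1 → no match
2 → no match
3 → no match
4 → no match
5 → no match
6 → no match
7 → no match
8 → no match
9 → no match

none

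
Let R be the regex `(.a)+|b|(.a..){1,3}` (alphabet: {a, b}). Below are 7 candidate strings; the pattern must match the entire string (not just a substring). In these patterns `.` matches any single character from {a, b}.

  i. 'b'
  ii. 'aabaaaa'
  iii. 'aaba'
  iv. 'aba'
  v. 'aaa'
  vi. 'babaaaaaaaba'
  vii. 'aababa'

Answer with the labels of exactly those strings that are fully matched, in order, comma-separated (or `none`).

i. 'b' → match
ii. 'aabaaaa' → no match
iii. 'aaba' → match
iv. 'aba' → no match
v. 'aaa' → no match
vi. 'babaaaaaaaba' → match
vii. 'aababa' → match

i, iii, vi, vii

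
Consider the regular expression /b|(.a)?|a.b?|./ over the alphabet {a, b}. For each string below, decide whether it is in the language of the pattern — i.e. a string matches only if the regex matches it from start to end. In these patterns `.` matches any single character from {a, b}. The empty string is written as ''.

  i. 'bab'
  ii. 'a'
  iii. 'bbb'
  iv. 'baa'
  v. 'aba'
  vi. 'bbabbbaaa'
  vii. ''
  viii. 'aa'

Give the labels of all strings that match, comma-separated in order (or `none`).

ii, vii, viii

i → no match
ii → match
iii → no match
iv → no match
v → no match
vi → no match
vii → match
viii → match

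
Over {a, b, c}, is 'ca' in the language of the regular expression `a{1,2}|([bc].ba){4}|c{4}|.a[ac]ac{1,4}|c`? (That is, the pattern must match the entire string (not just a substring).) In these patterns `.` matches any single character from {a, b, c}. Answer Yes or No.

No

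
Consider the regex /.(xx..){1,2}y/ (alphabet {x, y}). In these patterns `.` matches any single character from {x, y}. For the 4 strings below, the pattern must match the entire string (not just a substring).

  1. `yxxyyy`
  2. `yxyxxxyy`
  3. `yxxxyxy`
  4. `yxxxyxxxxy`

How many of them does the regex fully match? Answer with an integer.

2

1. `yxxyyy` → match
2. `yxyxxxyy` → no match
3. `yxxxyxy` → no match
4. `yxxxyxxxxy` → match
Total matched: 2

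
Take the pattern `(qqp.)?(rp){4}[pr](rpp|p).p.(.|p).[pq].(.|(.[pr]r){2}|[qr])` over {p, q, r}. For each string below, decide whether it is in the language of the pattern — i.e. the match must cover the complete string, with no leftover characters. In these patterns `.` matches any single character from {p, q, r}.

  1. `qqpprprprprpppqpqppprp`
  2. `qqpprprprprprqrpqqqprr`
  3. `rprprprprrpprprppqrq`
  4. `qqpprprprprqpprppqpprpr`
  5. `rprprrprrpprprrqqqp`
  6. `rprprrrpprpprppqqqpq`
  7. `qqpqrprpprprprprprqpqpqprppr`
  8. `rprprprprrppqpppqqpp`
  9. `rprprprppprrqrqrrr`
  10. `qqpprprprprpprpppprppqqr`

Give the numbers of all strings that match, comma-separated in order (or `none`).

1 → match
2 → no match
3 → match
4 → no match
5 → no match
6 → no match
7 → no match
8 → match
9 → no match
10 → match

1, 3, 8, 10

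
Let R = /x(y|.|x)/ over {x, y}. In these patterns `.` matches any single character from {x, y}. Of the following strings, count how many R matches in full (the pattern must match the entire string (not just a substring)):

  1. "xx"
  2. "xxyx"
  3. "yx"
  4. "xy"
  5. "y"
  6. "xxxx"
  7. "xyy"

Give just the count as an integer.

2

1. "xx" → match
2. "xxyx" → no match
3. "yx" → no match — must start with "x"
4. "xy" → match
5. "y" → no match — must start with "x"
6. "xxxx" → no match
7. "xyy" → no match
Total matched: 2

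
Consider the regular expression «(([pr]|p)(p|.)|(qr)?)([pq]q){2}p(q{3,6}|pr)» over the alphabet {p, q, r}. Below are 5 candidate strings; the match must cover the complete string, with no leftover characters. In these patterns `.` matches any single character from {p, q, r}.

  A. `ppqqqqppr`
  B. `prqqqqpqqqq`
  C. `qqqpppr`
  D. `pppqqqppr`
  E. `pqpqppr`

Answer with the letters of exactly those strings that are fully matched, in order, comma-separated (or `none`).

A, B, D, E

A → match
B → match
C → no match
D → match
E → match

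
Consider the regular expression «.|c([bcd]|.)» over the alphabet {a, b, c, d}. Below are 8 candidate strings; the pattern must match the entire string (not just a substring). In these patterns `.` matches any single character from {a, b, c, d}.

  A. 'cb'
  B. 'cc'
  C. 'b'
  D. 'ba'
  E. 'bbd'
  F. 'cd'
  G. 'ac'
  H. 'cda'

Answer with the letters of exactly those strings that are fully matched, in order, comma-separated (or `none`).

A, B, C, F

A → match
B → match
C → match
D → no match
E → no match
F → match
G → no match
H → no match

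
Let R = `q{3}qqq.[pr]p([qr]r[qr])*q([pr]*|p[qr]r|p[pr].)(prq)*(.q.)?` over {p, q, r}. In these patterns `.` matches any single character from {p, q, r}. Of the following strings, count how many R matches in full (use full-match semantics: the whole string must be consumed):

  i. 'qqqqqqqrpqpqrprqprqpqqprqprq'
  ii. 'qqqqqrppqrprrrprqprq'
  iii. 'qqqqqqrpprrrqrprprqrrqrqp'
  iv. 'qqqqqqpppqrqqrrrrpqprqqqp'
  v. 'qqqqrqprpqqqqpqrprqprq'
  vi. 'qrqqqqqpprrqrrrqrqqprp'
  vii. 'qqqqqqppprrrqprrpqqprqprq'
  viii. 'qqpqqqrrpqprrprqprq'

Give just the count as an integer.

i → no match
ii → no match
iii → no match
iv → no match
v → no match
vi → no match
vii → no match
viii → no match
Total matched: 0

0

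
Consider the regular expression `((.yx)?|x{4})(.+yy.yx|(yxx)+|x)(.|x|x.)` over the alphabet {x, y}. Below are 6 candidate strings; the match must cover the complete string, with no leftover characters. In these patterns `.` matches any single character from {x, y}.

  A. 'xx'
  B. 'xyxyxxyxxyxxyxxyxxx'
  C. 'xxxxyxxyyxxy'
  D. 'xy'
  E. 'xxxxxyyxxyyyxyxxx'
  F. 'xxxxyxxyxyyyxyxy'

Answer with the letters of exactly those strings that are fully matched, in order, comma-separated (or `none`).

A, B, D, E, F

A → match
B → match
C → no match
D → match
E → match
F → match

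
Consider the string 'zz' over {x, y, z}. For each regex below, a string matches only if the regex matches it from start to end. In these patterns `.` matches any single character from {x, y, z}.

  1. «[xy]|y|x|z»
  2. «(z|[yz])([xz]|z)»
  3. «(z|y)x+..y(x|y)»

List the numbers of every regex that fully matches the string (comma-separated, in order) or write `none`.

2

1 → no match
2 → match
3 → no match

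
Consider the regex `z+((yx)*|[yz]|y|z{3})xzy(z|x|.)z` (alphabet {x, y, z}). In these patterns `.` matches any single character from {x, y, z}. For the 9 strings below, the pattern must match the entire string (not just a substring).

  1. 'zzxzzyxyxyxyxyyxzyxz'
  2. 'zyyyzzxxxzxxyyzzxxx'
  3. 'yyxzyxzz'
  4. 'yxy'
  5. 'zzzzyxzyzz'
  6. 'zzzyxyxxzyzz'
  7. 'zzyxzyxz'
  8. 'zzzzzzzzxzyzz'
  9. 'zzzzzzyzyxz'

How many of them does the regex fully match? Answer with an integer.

4

1 → no match
2 → no match — must end with 'z'
3 → no match — must start with 'z'
4 → no match — must start with 'z'
5 → match
6 → match
7 → match
8 → match
9 → no match
Total matched: 4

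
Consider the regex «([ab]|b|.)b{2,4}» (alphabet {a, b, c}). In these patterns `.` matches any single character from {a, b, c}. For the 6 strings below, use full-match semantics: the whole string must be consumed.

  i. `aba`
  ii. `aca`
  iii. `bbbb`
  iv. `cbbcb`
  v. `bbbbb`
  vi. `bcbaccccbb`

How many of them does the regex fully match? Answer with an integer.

2

i → no match — must end with `b`
ii → no match — must end with `b`
iii → match
iv → no match
v → match
vi → no match
Total matched: 2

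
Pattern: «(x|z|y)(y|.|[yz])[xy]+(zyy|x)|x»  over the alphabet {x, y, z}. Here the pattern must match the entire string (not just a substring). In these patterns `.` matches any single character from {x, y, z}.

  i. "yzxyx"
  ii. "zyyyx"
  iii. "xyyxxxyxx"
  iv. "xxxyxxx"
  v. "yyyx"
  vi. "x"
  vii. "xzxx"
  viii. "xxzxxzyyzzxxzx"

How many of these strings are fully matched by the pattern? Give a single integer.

i → match
ii → match
iii → match
iv → match
v → match
vi → match
vii → match
viii → no match
Total matched: 7

7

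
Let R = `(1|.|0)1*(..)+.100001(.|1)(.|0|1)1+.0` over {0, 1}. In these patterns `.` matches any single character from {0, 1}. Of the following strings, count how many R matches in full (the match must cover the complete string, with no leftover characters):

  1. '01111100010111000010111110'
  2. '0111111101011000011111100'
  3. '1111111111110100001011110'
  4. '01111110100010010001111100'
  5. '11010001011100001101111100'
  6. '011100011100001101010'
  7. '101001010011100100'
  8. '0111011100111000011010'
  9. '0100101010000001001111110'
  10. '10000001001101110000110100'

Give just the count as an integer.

4

1 → match
2 → match
3 → match
4 → no match
5 → match
6 → no match
7 → no match
8 → no match
9 → no match
10 → no match
Total matched: 4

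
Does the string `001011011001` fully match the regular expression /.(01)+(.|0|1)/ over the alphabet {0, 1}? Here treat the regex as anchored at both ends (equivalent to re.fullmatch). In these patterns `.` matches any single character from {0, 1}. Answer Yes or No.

No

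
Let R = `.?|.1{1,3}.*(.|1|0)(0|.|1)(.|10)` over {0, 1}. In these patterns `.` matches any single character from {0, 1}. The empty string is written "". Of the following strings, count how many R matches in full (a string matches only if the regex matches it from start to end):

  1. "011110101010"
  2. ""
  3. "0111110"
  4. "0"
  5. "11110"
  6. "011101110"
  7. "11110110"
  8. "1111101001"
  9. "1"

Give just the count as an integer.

1 → match
2 → match
3 → match
4 → match
5 → match
6 → match
7 → match
8 → match
9 → match
Total matched: 9

9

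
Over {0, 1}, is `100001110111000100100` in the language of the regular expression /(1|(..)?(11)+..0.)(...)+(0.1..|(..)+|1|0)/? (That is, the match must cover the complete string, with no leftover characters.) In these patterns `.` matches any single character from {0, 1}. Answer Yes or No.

Yes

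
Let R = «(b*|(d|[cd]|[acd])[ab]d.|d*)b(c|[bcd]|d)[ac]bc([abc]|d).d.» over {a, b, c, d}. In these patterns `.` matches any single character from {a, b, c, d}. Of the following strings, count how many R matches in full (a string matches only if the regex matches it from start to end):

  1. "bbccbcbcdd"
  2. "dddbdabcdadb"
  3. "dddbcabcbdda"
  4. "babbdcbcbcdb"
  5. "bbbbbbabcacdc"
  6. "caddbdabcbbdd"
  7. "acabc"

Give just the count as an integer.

1 → match
2 → match
3 → match
4 → no match
5 → match
6 → match
7 → no match
Total matched: 5

5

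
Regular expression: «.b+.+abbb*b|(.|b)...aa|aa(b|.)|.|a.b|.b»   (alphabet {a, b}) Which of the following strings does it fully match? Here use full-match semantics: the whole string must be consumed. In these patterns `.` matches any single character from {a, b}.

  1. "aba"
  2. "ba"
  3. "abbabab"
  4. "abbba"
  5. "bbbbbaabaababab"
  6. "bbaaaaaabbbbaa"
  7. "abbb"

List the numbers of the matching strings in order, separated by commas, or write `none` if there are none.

1 → no match
2 → no match
3 → no match
4 → no match
5 → no match
6 → no match
7 → no match

none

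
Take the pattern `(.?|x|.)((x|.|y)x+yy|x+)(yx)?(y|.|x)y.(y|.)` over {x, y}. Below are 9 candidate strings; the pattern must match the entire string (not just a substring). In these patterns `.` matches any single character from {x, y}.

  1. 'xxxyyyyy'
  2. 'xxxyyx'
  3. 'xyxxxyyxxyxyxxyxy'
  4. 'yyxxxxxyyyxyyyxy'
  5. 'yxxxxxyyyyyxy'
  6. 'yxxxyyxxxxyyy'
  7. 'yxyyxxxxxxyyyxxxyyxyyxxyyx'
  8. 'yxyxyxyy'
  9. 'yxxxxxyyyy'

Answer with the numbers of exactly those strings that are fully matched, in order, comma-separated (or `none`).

1. 'xxxyyyyy' → no match
2. 'xxxyyx' → match
3 → no match
4 → no match
5 → no match
6 → no match
7 → no match
8. 'yxyxyxyy' → no match
9. 'yxxxxxyyyy' → match

2, 9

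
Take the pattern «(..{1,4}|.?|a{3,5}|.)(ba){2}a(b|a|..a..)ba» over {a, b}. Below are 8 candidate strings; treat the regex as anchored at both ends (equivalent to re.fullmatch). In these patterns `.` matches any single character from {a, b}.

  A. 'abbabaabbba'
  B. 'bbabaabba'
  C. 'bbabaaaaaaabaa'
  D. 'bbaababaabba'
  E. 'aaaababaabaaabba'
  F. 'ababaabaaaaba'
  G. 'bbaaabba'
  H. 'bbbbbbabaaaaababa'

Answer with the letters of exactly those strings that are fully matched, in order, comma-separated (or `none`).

B, D, E, F, H

A. 'abbabaabbba' → no match
B. 'bbabaabba' → match
C → no match — must end with 'ba'
D. 'bbaababaabba' → match
E → match
F → match
G. 'bbaaabba' → no match
H → match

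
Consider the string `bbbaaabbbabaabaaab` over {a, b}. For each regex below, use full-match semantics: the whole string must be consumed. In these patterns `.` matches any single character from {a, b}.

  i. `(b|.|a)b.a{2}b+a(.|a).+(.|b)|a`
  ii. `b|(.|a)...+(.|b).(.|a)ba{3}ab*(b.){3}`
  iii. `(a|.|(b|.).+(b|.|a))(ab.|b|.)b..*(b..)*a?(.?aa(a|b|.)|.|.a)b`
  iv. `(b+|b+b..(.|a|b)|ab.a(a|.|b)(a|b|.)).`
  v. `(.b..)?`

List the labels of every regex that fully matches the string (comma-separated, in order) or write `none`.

iii

i → no match
ii → no match
iii → match
iv → no match
v → no match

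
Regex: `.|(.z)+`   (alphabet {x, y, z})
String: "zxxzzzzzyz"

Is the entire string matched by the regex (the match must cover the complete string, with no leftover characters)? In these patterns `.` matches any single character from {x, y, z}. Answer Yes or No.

No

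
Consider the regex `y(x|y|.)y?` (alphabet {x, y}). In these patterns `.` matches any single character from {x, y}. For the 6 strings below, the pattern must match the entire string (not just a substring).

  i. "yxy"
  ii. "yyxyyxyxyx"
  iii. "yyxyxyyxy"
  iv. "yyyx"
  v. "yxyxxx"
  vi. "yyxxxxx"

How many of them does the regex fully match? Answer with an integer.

1

i → match
ii → no match
iii → no match
iv → no match
v → no match
vi → no match
Total matched: 1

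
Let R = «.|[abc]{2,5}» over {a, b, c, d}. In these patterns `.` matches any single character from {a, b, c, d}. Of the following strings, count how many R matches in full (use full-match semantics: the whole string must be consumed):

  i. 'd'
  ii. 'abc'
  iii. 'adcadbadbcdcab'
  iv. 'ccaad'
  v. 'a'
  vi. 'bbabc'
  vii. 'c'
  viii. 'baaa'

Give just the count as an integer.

i → match
ii → match
iii → no match
iv → no match
v → match
vi → match
vii → match
viii → match
Total matched: 6

6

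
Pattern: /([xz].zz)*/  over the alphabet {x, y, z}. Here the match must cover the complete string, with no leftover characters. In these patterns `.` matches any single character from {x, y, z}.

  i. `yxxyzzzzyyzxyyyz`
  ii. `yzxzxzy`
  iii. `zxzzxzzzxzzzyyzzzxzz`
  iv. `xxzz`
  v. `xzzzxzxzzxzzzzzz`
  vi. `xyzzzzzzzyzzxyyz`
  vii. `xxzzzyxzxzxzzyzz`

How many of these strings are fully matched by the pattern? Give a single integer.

i → no match
ii → no match
iii → no match
iv → match
v → no match
vi → no match
vii → no match
Total matched: 1

1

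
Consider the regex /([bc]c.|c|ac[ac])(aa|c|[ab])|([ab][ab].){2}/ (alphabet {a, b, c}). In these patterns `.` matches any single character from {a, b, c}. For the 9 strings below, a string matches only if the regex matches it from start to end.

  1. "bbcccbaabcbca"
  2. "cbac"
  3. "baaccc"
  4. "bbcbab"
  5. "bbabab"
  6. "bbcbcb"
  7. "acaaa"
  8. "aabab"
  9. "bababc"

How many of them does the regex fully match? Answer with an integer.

4

1 → no match
2 → no match
3 → no match
4 → match
5 → match
6 → no match
7 → match
8 → no match
9 → match
Total matched: 4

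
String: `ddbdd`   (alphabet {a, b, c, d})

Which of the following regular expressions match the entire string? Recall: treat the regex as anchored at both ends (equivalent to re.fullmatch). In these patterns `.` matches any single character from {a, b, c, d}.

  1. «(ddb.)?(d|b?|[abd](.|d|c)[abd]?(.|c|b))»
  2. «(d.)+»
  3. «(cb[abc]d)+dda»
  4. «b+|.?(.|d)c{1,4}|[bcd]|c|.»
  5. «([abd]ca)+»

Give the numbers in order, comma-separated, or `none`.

1 → match
2 → no match
3 → no match — must start with `cb`
4 → no match
5 → no match — must end with `ca`

1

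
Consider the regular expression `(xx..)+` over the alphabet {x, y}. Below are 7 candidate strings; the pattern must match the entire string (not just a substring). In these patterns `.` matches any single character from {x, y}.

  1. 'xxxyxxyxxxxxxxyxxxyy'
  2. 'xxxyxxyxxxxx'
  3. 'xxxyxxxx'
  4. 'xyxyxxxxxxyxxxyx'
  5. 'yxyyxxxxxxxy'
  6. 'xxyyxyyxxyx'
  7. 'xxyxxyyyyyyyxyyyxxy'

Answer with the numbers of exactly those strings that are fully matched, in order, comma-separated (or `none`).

1 → match
2 → match
3 → match
4 → no match — must start with 'xx'
5 → no match — must start with 'xx'
6 → no match
7 → no match

1, 2, 3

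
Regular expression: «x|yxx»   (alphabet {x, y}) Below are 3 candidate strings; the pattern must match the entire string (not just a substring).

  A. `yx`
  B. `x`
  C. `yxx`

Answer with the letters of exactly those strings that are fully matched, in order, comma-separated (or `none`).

B, C

A → no match
B → match
C → match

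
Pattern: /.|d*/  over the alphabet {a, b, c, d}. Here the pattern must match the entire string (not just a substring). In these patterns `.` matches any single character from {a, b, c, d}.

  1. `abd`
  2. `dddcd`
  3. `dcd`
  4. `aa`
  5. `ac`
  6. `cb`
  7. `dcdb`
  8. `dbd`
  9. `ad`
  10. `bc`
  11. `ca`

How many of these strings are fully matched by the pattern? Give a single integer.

1 → no match
2 → no match
3 → no match
4 → no match
5 → no match
6 → no match
7 → no match
8 → no match
9 → no match
10 → no match
11 → no match
Total matched: 0

0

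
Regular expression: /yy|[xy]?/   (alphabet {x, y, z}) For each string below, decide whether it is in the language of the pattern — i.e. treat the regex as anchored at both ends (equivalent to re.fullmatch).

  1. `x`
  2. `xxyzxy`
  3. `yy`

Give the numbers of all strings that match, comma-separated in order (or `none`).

1 → match
2 → no match
3 → match

1, 3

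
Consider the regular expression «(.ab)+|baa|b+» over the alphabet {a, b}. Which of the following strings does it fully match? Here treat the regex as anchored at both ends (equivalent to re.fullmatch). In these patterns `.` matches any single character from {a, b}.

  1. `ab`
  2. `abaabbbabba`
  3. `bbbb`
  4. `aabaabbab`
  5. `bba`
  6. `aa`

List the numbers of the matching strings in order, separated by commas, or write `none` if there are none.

3, 4

1 → no match
2 → no match
3 → match
4 → match
5 → no match
6 → no match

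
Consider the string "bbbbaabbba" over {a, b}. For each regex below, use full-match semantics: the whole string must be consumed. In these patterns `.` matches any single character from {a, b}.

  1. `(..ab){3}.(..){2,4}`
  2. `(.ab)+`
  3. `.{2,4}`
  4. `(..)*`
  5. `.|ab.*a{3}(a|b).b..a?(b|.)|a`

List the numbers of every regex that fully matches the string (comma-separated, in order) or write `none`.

1 → no match
2 → no match — must end with "ab"
3 → no match
4 → match
5 → no match

4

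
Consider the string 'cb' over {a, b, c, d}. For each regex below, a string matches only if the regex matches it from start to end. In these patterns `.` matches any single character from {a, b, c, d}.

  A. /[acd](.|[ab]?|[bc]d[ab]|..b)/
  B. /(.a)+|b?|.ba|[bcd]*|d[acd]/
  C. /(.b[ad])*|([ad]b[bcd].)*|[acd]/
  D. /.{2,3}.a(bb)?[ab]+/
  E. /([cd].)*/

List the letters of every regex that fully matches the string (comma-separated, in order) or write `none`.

A → match
B → match
C → no match
D → no match
E → match

A, B, E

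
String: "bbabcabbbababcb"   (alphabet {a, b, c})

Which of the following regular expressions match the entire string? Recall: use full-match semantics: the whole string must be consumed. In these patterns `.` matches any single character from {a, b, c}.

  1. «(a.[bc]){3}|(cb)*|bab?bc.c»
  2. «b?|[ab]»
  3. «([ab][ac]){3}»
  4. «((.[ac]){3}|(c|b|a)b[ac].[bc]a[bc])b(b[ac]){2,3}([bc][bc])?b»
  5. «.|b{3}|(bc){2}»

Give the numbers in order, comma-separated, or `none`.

1 → no match
2 → no match
3 → no match
4 → match
5 → no match

4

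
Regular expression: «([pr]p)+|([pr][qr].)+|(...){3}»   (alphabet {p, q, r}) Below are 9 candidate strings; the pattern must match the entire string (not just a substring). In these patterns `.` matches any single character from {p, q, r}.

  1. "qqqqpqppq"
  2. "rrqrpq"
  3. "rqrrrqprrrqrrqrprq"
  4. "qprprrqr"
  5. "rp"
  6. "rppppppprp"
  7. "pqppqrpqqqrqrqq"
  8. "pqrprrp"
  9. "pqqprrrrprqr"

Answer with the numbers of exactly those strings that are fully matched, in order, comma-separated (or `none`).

1. "qqqqpqppq" → match
2. "rrqrpq" → no match
3 → match
4. "qprprrqr" → no match
5. "rp" → match
6. "rppppppprp" → match
7 → no match
8. "pqrprrp" → no match
9. "pqqprrrrprqr" → match

1, 3, 5, 6, 9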